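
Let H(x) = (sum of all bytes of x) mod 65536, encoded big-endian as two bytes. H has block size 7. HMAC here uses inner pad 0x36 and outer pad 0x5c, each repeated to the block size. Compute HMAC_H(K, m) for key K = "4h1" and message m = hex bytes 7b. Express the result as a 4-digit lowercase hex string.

Key "4h1" = 34 68 31 is 3 bytes ≤ B = 7; zero-pad to 7 bytes: K' = 34 68 31 00 00 00 00.
K' ⊕ ipad = 02 5e 07 36 36 36 36.  K' ⊕ opad = 68 34 6d 5c 5c 5c 5c.
Inner input = (K'⊕ipad) ∥ m = 02 5e 07 36 36 36 36 ∥ 7b.
Inner hash: sum = 2+94+7+54+54+54+54+123 = 442 → 01 ba.
Outer input = (K'⊕opad) ∥ inner = 68 34 6d 5c 5c 5c 5c ∥ 01 ba.
Outer hash (tag): sum = 104+52+109+92+92+92+92+1+186 = 820 → 03 34.

0334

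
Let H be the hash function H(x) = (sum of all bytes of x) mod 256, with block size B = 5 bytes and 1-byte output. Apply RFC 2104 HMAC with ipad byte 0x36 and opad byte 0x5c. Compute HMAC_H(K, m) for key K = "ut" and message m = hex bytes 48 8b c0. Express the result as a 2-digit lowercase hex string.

1f

Key "ut" = 75 74 is 2 bytes ≤ B = 5; zero-pad to 5 bytes: K' = 75 74 00 00 00.
K' ⊕ ipad = 43 42 36 36 36.  K' ⊕ opad = 29 28 5c 5c 5c.
Inner input = (K'⊕ipad) ∥ m = 43 42 36 36 36 ∥ 48 8b c0.
Inner hash: sum = 67+66+54+54+54+72+139+192 = 698; mod 256 = 186 → ba.
Outer input = (K'⊕opad) ∥ inner = 29 28 5c 5c 5c ∥ ba.
Outer hash (tag): sum = 41+40+92+92+92+186 = 543; mod 256 = 31 → 1f.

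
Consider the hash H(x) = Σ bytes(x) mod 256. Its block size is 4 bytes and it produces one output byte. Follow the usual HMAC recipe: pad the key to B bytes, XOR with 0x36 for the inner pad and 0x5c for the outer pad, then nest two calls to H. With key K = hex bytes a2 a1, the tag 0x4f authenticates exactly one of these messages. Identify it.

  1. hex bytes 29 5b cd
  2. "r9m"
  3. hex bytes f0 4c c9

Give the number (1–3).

3

Key hex bytes a2 a1 is 2 bytes ≤ B = 4; zero-pad to 4 bytes: K' = a2 a1 00 00.
K' ⊕ ipad = 94 97 36 36; K' ⊕ opad = fe fd 5c 5c.
m1: inner = H(94 97 36 36 29 5b cd) = e8; tag = H(fe fd 5c 5c e8) = 9b
m2: inner = H(94 97 36 36 72 39 6d) = af; tag = H(fe fd 5c 5c af) = 62
m3: inner = H(94 97 36 36 f0 4c c9) = 9c; tag = H(fe fd 5c 5c 9c) = 4f ← matches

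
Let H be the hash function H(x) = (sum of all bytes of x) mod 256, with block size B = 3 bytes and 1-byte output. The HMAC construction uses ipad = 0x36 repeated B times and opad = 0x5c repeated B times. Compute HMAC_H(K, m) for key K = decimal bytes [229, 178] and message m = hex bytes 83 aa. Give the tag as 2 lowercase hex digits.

bd

Key decimal bytes [229, 178] = e5 b2 is 2 bytes ≤ B = 3; zero-pad to 3 bytes: K' = e5 b2 00.
K' ⊕ ipad = d3 84 36.  K' ⊕ opad = b9 ee 5c.
Inner input = (K'⊕ipad) ∥ m = d3 84 36 ∥ 83 aa.
Inner hash: sum = 211+132+54+131+170 = 698; mod 256 = 186 → ba.
Outer input = (K'⊕opad) ∥ inner = b9 ee 5c ∥ ba.
Outer hash (tag): sum = 185+238+92+186 = 701; mod 256 = 189 → bd.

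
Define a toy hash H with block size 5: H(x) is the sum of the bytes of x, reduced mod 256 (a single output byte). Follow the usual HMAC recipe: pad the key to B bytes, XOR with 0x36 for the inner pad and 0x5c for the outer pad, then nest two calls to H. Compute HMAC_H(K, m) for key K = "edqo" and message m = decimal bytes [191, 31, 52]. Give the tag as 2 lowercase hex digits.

Key "edqo" = 65 64 71 6f is 4 bytes ≤ B = 5; zero-pad to 5 bytes: K' = 65 64 71 6f 00.
K' ⊕ ipad = 53 52 47 59 36.  K' ⊕ opad = 39 38 2d 33 5c.
Inner input = (K'⊕ipad) ∥ m = 53 52 47 59 36 ∥ bf 1f 34.
Inner hash: sum = 83+82+71+89+54+191+31+52 = 653; mod 256 = 141 → 8d.
Outer input = (K'⊕opad) ∥ inner = 39 38 2d 33 5c ∥ 8d.
Outer hash (tag): sum = 57+56+45+51+92+141 = 442; mod 256 = 186 → ba.

ba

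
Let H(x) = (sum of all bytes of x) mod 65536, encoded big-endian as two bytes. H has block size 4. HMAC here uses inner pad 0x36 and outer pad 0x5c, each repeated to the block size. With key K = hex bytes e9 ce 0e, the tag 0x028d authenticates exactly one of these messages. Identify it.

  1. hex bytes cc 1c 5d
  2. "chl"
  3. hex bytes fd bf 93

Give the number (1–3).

Key hex bytes e9 ce 0e is 3 bytes ≤ B = 4; zero-pad to 4 bytes: K' = e9 ce 0e 00.
K' ⊕ ipad = df f8 38 36; K' ⊕ opad = b5 92 52 5c.
m1: inner = H(df f8 38 36 cc 1c 5d) = 03 8a; tag = H(b5 92 52 5c 03 8a) = 0282
m2: inner = H(df f8 38 36 63 68 6c) = 03 7c; tag = H(b5 92 52 5c 03 7c) = 0274
m3: inner = H(df f8 38 36 fd bf 93) = 04 94; tag = H(b5 92 52 5c 04 94) = 028d ← matches

3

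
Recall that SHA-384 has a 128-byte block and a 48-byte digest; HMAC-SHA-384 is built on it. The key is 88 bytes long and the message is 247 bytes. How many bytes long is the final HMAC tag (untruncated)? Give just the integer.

The tag is one SHA-384 digest: 48 bytes.

48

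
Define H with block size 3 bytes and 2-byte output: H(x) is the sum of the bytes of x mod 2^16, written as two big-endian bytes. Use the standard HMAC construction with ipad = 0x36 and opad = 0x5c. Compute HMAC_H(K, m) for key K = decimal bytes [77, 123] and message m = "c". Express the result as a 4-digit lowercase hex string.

00f6

Key decimal bytes [77, 123] = 4d 7b is 2 bytes ≤ B = 3; zero-pad to 3 bytes: K' = 4d 7b 00.
K' ⊕ ipad = 7b 4d 36.  K' ⊕ opad = 11 27 5c.
Inner input = (K'⊕ipad) ∥ m = 7b 4d 36 ∥ 63.
Inner hash: sum = 123+77+54+99 = 353 → 01 61.
Outer input = (K'⊕opad) ∥ inner = 11 27 5c ∥ 01 61.
Outer hash (tag): sum = 17+39+92+1+97 = 246 → 00 f6.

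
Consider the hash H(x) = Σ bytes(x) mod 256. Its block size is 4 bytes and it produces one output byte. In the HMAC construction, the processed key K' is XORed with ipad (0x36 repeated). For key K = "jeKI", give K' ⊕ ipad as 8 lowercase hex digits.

Key "jeKI" = 6a 65 4b 49 is exactly B = 4 bytes: K' = 6a 65 4b 49.
XOR each byte with 0x36: 6a⊕36=5c, 65⊕36=53, 4b⊕36=7d, 49⊕36=7f.

5c537d7f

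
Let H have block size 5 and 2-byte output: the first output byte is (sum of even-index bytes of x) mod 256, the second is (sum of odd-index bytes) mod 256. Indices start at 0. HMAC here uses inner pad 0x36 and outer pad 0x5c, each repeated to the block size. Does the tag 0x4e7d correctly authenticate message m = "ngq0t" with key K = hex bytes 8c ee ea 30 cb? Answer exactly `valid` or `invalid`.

invalid

Key hex bytes 8c ee ea 30 cb is exactly B = 5 bytes: K' = 8c ee ea 30 cb.
K' ⊕ ipad = ba d8 dc 06 fd; K' ⊕ opad = d0 b2 b6 6c 97.
Inner hash: even-index sum = 810 mod 256 = 42; odd-index sum = 561 mod 256 = 49 → 2a 31.
Outer hash (recomputed tag): even-index sum = 590 mod 256 = 78; odd-index sum = 328 mod 256 = 72 → 4e 48.
Recomputed tag = 4e48; claimed = 4e7d → mismatch.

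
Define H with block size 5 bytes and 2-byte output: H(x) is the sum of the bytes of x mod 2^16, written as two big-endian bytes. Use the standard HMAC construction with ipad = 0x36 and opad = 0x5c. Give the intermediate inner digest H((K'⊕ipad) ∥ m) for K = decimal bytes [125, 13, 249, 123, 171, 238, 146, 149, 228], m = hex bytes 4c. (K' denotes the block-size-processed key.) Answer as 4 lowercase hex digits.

01b5

Key decimal bytes [125, 13, 249, 123, 171, 238, 146, 149, 228] = 7d 0d f9 7b ab ee 92 95 e4 is 9 bytes > B = 5, so hash it first: H(key) = 05 a2, then zero-pad to 5 bytes: K' = 05 a2 00 00 00.
K' ⊕ ipad = 33 94 36 36 36.
Inner input = 33 94 36 36 36 ∥ 4c.
Inner hash: sum = 51+148+54+54+54+76 = 437 → 01 b5.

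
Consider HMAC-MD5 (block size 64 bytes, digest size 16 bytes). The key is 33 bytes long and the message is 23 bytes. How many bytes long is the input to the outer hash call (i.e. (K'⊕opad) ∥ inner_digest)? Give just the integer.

Key is 33 ≤ 64 bytes, zero-padded: |K'| = 64.
Outer input = (K'⊕opad) ∥ H(inner) → 64 + 16 = 80 bytes.

80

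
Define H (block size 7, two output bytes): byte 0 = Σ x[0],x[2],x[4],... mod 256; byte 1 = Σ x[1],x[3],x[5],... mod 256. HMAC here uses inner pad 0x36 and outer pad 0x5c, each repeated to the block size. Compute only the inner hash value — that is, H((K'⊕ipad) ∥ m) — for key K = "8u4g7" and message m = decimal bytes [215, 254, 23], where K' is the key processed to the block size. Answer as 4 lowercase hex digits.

Key "8u4g7" = 38 75 34 67 37 is 5 bytes ≤ B = 7; zero-pad to 7 bytes: K' = 38 75 34 67 37 00 00.
K' ⊕ ipad = 0e 43 02 51 01 36 36.
Inner input = 0e 43 02 51 01 36 36 ∥ d7 fe 17.
Inner hash: even-index sum = 325 mod 256 = 69; odd-index sum = 440 mod 256 = 184 → 45 b8.

45b8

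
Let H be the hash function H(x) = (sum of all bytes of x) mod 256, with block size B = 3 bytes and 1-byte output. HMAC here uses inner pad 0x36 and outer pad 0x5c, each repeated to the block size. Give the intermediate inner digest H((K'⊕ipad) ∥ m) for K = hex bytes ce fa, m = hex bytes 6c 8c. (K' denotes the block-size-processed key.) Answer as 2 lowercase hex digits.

Key hex bytes ce fa is 2 bytes ≤ B = 3; zero-pad to 3 bytes: K' = ce fa 00.
K' ⊕ ipad = f8 cc 36.
Inner input = f8 cc 36 ∥ 6c 8c.
Inner hash: sum = 248+204+54+108+140 = 754; mod 256 = 242 → f2.

f2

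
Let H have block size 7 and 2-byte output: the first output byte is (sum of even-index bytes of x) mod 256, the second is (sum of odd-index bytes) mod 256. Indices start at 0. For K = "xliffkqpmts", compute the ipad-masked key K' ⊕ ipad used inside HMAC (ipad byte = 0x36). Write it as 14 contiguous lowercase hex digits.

Key "xliffkqpmts" = 78 6c 69 66 66 6b 71 70 6d 74 73 is 11 bytes > B = 7, so hash it first: H(key) = 98 21, then zero-pad to 7 bytes: K' = 98 21 00 00 00 00 00.
XOR each byte with 0x36: 98⊕36=ae, 21⊕36=17, 00⊕36=36, 00⊕36=36, 00⊕36=36, 00⊕36=36, 00⊕36=36.

ae173636363636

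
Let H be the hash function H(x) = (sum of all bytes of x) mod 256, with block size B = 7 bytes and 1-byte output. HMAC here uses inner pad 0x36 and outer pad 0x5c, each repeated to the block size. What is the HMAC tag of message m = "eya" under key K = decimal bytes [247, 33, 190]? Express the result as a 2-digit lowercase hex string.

f1

Key decimal bytes [247, 33, 190] = f7 21 be is 3 bytes ≤ B = 7; zero-pad to 7 bytes: K' = f7 21 be 00 00 00 00.
K' ⊕ ipad = c1 17 88 36 36 36 36.  K' ⊕ opad = ab 7d e2 5c 5c 5c 5c.
Inner input = (K'⊕ipad) ∥ m = c1 17 88 36 36 36 36 ∥ 65 79 61.
Inner hash: sum = 193+23+136+54+54+54+54+101+121+97 = 887; mod 256 = 119 → 77.
Outer input = (K'⊕opad) ∥ inner = ab 7d e2 5c 5c 5c 5c ∥ 77.
Outer hash (tag): sum = 171+125+226+92+92+92+92+119 = 1009; mod 256 = 241 → f1.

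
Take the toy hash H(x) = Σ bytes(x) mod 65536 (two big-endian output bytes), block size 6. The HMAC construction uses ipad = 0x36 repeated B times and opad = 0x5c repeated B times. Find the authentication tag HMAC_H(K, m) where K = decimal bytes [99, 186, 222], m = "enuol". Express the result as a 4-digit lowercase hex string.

Key decimal bytes [99, 186, 222] = 63 ba de is 3 bytes ≤ B = 6; zero-pad to 6 bytes: K' = 63 ba de 00 00 00.
K' ⊕ ipad = 55 8c e8 36 36 36.  K' ⊕ opad = 3f e6 82 5c 5c 5c.
Inner input = (K'⊕ipad) ∥ m = 55 8c e8 36 36 36 ∥ 65 6e 75 6f 6c.
Inner hash: sum = 85+140+232+54+54+54+101+110+117+111+108 = 1166 → 04 8e.
Outer input = (K'⊕opad) ∥ inner = 3f e6 82 5c 5c 5c ∥ 04 8e.
Outer hash (tag): sum = 63+230+130+92+92+92+4+142 = 845 → 03 4d.

034d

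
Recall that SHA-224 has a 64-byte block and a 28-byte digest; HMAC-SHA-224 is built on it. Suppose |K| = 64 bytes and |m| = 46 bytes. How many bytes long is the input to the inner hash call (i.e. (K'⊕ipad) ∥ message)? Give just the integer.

110

Key is 64 ≤ 64 bytes, zero-padded: |K'| = 64.
Inner input = (K'⊕ipad) ∥ m → 64 + 46 = 110 bytes.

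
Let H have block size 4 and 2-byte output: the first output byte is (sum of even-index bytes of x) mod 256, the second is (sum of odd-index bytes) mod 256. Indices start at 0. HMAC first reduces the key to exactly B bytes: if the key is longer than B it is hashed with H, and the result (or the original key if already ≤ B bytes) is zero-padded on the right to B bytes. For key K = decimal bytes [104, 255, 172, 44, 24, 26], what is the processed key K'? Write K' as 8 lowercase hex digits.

|K| = 6 > B = 4, so first hash the key.
H(K): even-index sum = 300 mod 256 = 44; odd-index sum = 325 mod 256 = 69 → 2c 45.
Zero-pad H(K) = 2c 45 to 4 bytes: K' = 2c 45 00 00.

2c450000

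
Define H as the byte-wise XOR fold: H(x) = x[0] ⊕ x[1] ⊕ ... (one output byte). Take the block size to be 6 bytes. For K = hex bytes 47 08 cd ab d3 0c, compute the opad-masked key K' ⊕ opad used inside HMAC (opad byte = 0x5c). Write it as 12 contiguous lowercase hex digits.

1b5491f78f50

Key hex bytes 47 08 cd ab d3 0c is exactly B = 6 bytes: K' = 47 08 cd ab d3 0c.
XOR each byte with 0x5c: 47⊕5c=1b, 08⊕5c=54, cd⊕5c=91, ab⊕5c=f7, d3⊕5c=8f, 0c⊕5c=50.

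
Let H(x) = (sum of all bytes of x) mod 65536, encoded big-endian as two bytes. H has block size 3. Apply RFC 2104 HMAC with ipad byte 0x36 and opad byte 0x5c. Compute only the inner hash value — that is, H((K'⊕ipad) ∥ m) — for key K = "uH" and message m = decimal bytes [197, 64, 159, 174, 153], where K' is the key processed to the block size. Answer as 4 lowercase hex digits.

03e2

Key "uH" = 75 48 is 2 bytes ≤ B = 3; zero-pad to 3 bytes: K' = 75 48 00.
K' ⊕ ipad = 43 7e 36.
Inner input = 43 7e 36 ∥ c5 40 9f ae 99.
Inner hash: sum = 67+126+54+197+64+159+174+153 = 994 → 03 e2.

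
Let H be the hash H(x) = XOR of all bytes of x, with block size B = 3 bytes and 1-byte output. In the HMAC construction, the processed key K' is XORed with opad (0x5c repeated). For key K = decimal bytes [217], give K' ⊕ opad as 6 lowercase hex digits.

Key decimal bytes [217] = d9 is 1 byte ≤ B = 3; zero-pad to 3 bytes: K' = d9 00 00.
XOR each byte with 0x5c: d9⊕5c=85, 00⊕5c=5c, 00⊕5c=5c.

855c5c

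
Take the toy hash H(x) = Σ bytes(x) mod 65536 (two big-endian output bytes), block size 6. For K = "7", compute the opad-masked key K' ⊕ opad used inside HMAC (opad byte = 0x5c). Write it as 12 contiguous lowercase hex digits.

Key "7" = 37 is 1 byte ≤ B = 6; zero-pad to 6 bytes: K' = 37 00 00 00 00 00.
XOR each byte with 0x5c: 37⊕5c=6b, 00⊕5c=5c, 00⊕5c=5c, 00⊕5c=5c, 00⊕5c=5c, 00⊕5c=5c.

6b5c5c5c5c5c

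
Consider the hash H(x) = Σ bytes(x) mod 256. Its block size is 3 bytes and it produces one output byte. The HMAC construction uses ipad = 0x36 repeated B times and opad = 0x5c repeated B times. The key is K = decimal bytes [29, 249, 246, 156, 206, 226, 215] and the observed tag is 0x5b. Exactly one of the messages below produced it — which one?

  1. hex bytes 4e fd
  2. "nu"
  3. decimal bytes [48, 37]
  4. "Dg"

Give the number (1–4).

4

Key decimal bytes [29, 249, 246, 156, 206, 226, 215] = 1d f9 f6 9c ce e2 d7 is 7 bytes > B = 3, so hash it first: H(key) = 2f, then zero-pad to 3 bytes: K' = 2f 00 00.
K' ⊕ ipad = 19 36 36; K' ⊕ opad = 73 5c 5c.
m1: inner = H(19 36 36 4e fd) = d0; tag = H(73 5c 5c d0) = fb
m2: inner = H(19 36 36 6e 75) = 68; tag = H(73 5c 5c 68) = 93
m3: inner = H(19 36 36 30 25) = da; tag = H(73 5c 5c da) = 05
m4: inner = H(19 36 36 44 67) = 30; tag = H(73 5c 5c 30) = 5b ← matches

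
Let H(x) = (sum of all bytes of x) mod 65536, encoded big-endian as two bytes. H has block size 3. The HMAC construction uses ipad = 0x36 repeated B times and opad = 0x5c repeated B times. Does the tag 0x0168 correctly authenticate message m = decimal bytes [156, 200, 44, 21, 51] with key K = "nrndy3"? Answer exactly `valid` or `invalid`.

valid

Key "nrndy3" = 6e 72 6e 64 79 33 is 6 bytes > B = 3, so hash it first: H(key) = 02 5e, then zero-pad to 3 bytes: K' = 02 5e 00.
K' ⊕ ipad = 34 68 36; K' ⊕ opad = 5e 02 5c.
Inner hash: sum = 52+104+54+156+200+44+21+51 = 682 → 02 aa.
Outer hash (recomputed tag): sum = 94+2+92+2+170 = 360 → 01 68.
Recomputed tag = 0168; claimed = 0168 → match.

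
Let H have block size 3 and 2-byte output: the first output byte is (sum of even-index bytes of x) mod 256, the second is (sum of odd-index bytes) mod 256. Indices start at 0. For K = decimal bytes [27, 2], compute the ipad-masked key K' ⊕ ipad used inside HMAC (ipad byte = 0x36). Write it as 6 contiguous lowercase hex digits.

Key decimal bytes [27, 2] = 1b 02 is 2 bytes ≤ B = 3; zero-pad to 3 bytes: K' = 1b 02 00.
XOR each byte with 0x36: 1b⊕36=2d, 02⊕36=34, 00⊕36=36.

2d3436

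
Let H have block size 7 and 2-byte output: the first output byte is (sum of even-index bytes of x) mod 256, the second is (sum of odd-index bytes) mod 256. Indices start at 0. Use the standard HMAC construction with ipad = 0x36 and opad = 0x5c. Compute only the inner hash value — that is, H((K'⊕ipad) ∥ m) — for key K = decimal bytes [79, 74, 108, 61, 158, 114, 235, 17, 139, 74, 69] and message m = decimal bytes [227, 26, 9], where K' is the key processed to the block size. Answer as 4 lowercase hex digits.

deba

Key decimal bytes [79, 74, 108, 61, 158, 114, 235, 17, 139, 74, 69] = 4f 4a 6c 3d 9e 72 eb 11 8b 4a 45 is 11 bytes > B = 7, so hash it first: H(key) = 14 54, then zero-pad to 7 bytes: K' = 14 54 00 00 00 00 00.
K' ⊕ ipad = 22 62 36 36 36 36 36.
Inner input = 22 62 36 36 36 36 36 ∥ e3 1a 09.
Inner hash: even-index sum = 222 mod 256 = 222; odd-index sum = 442 mod 256 = 186 → de ba.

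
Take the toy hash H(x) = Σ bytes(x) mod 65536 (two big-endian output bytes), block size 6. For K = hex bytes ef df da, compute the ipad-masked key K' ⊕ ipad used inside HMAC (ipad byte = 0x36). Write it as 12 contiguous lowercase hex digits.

Key hex bytes ef df da is 3 bytes ≤ B = 6; zero-pad to 6 bytes: K' = ef df da 00 00 00.
XOR each byte with 0x36: ef⊕36=d9, df⊕36=e9, da⊕36=ec, 00⊕36=36, 00⊕36=36, 00⊕36=36.

d9e9ec363636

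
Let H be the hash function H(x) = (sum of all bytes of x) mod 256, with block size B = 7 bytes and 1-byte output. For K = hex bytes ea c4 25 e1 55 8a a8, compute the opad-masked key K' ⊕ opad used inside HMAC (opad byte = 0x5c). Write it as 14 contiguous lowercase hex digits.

Key hex bytes ea c4 25 e1 55 8a a8 is exactly B = 7 bytes: K' = ea c4 25 e1 55 8a a8.
XOR each byte with 0x5c: ea⊕5c=b6, c4⊕5c=98, 25⊕5c=79, e1⊕5c=bd, 55⊕5c=09, 8a⊕5c=d6, a8⊕5c=f4.

b69879bd09d6f4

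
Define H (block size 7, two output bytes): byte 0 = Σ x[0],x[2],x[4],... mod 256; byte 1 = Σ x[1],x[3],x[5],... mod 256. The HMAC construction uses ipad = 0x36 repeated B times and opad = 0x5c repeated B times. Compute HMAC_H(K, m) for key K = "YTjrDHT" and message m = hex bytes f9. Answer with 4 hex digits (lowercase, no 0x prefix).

78e9

Key "YTjrDHT" = 59 54 6a 72 44 48 54 is exactly B = 7 bytes: K' = 59 54 6a 72 44 48 54.
K' ⊕ ipad = 6f 62 5c 44 72 7e 62.  K' ⊕ opad = 05 08 36 2e 18 14 08.
Inner input = (K'⊕ipad) ∥ m = 6f 62 5c 44 72 7e 62 ∥ f9.
Inner hash: even-index sum = 415 mod 256 = 159; odd-index sum = 541 mod 256 = 29 → 9f 1d.
Outer input = (K'⊕opad) ∥ inner = 05 08 36 2e 18 14 08 ∥ 9f 1d.
Outer hash (tag): even-index sum = 120 mod 256 = 120; odd-index sum = 233 mod 256 = 233 → 78 e9.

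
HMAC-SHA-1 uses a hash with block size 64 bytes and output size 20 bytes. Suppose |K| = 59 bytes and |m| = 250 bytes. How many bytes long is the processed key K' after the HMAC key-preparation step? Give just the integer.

64

Key is 59 ≤ 64 bytes, zero-padded: |K'| = 64.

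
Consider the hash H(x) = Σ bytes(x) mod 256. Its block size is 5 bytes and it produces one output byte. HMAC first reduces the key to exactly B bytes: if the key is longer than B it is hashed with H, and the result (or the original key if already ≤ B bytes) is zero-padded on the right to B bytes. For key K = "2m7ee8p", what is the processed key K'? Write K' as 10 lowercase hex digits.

|K| = 7 > B = 5, so first hash the key.
H(K): sum = 50+109+55+101+101+56+112 = 584; mod 256 = 72 → 48.
Zero-pad H(K) = 48 to 5 bytes: K' = 48 00 00 00 00.

4800000000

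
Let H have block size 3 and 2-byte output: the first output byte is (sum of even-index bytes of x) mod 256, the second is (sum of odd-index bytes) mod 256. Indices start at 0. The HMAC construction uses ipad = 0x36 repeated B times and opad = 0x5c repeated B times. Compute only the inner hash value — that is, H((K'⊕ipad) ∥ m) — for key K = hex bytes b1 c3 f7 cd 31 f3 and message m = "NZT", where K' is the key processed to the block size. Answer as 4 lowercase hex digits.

7f57

Key hex bytes b1 c3 f7 cd 31 f3 is 6 bytes > B = 3, so hash it first: H(key) = d9 83, then zero-pad to 3 bytes: K' = d9 83 00.
K' ⊕ ipad = ef b5 36.
Inner input = ef b5 36 ∥ 4e 5a 54.
Inner hash: even-index sum = 383 mod 256 = 127; odd-index sum = 343 mod 256 = 87 → 7f 57.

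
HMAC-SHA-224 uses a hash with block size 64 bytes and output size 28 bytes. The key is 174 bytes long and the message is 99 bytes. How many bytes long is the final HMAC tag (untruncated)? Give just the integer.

28

The tag is one SHA-224 digest: 28 bytes.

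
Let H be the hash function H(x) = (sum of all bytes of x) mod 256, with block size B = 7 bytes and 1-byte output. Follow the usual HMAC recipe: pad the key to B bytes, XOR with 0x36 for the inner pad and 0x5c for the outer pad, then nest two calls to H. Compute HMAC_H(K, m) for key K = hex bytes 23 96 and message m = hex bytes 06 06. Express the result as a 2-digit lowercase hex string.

Key hex bytes 23 96 is 2 bytes ≤ B = 7; zero-pad to 7 bytes: K' = 23 96 00 00 00 00 00.
K' ⊕ ipad = 15 a0 36 36 36 36 36.  K' ⊕ opad = 7f ca 5c 5c 5c 5c 5c.
Inner input = (K'⊕ipad) ∥ m = 15 a0 36 36 36 36 36 ∥ 06 06.
Inner hash: sum = 21+160+54+54+54+54+54+6+6 = 463; mod 256 = 207 → cf.
Outer input = (K'⊕opad) ∥ inner = 7f ca 5c 5c 5c 5c 5c ∥ cf.
Outer hash (tag): sum = 127+202+92+92+92+92+92+207 = 996; mod 256 = 228 → e4.

e4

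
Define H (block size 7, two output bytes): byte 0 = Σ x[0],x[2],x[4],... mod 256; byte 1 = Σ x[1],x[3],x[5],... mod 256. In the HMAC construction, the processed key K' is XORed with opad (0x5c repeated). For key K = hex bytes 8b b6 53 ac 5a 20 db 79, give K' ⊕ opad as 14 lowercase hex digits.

4fa75c5c5c5c5c

Key hex bytes 8b b6 53 ac 5a 20 db 79 is 8 bytes > B = 7, so hash it first: H(key) = 13 fb, then zero-pad to 7 bytes: K' = 13 fb 00 00 00 00 00.
XOR each byte with 0x5c: 13⊕5c=4f, fb⊕5c=a7, 00⊕5c=5c, 00⊕5c=5c, 00⊕5c=5c, 00⊕5c=5c, 00⊕5c=5c.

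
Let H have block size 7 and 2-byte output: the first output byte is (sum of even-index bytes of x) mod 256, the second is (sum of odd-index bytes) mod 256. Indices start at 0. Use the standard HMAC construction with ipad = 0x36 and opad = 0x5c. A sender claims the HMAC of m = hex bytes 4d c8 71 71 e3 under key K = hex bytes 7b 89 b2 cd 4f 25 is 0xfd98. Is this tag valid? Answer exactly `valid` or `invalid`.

Key hex bytes 7b 89 b2 cd 4f 25 is 6 bytes ≤ B = 7; zero-pad to 7 bytes: K' = 7b 89 b2 cd 4f 25 00.
K' ⊕ ipad = 4d bf 84 fb 79 13 36; K' ⊕ opad = 27 d5 ee 91 13 79 5c.
Inner hash: even-index sum = 697 mod 256 = 185; odd-index sum = 878 mod 256 = 110 → b9 6e.
Outer hash (recomputed tag): even-index sum = 498 mod 256 = 242; odd-index sum = 664 mod 256 = 152 → f2 98.
Recomputed tag = f298; claimed = fd98 → mismatch.

invalid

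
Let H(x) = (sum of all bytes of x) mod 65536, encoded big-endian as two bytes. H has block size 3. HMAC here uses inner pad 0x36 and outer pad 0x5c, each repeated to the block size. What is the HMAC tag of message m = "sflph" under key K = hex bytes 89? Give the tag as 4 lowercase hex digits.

01d8

Key hex bytes 89 is 1 byte ≤ B = 3; zero-pad to 3 bytes: K' = 89 00 00.
K' ⊕ ipad = bf 36 36.  K' ⊕ opad = d5 5c 5c.
Inner input = (K'⊕ipad) ∥ m = bf 36 36 ∥ 73 66 6c 70 68.
Inner hash: sum = 191+54+54+115+102+108+112+104 = 840 → 03 48.
Outer input = (K'⊕opad) ∥ inner = d5 5c 5c ∥ 03 48.
Outer hash (tag): sum = 213+92+92+3+72 = 472 → 01 d8.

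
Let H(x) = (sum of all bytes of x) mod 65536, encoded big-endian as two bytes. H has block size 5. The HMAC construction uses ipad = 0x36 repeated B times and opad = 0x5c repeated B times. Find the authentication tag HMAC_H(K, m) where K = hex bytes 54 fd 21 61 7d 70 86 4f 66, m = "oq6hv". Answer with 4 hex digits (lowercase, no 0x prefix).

02b5

Key hex bytes 54 fd 21 61 7d 70 86 4f 66 is 9 bytes > B = 5, so hash it first: H(key) = 03 fb, then zero-pad to 5 bytes: K' = 03 fb 00 00 00.
K' ⊕ ipad = 35 cd 36 36 36.  K' ⊕ opad = 5f a7 5c 5c 5c.
Inner input = (K'⊕ipad) ∥ m = 35 cd 36 36 36 ∥ 6f 71 36 68 76.
Inner hash: sum = 53+205+54+54+54+111+113+54+104+118 = 920 → 03 98.
Outer input = (K'⊕opad) ∥ inner = 5f a7 5c 5c 5c ∥ 03 98.
Outer hash (tag): sum = 95+167+92+92+92+3+152 = 693 → 02 b5.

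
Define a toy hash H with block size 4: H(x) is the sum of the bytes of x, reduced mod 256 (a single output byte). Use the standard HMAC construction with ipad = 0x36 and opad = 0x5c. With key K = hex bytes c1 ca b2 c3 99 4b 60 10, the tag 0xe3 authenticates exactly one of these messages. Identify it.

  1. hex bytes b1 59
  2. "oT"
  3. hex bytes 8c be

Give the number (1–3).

Key hex bytes c1 ca b2 c3 99 4b 60 10 is 8 bytes > B = 4, so hash it first: H(key) = 54, then zero-pad to 4 bytes: K' = 54 00 00 00.
K' ⊕ ipad = 62 36 36 36; K' ⊕ opad = 08 5c 5c 5c.
m1: inner = H(62 36 36 36 b1 59) = 0e; tag = H(08 5c 5c 5c 0e) = 2a
m2: inner = H(62 36 36 36 6f 54) = c7; tag = H(08 5c 5c 5c c7) = e3 ← matches
m3: inner = H(62 36 36 36 8c be) = 4e; tag = H(08 5c 5c 5c 4e) = 6a

2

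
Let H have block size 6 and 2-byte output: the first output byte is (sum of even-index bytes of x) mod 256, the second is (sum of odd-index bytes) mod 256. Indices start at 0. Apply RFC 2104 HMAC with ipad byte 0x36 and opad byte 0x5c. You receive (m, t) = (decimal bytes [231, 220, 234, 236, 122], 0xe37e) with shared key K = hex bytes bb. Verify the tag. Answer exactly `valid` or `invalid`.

Key hex bytes bb is 1 byte ≤ B = 6; zero-pad to 6 bytes: K' = bb 00 00 00 00 00.
K' ⊕ ipad = 8d 36 36 36 36 36; K' ⊕ opad = e7 5c 5c 5c 5c 5c.
Inner hash: even-index sum = 836 mod 256 = 68; odd-index sum = 618 mod 256 = 106 → 44 6a.
Outer hash (recomputed tag): even-index sum = 483 mod 256 = 227; odd-index sum = 382 mod 256 = 126 → e3 7e.
Recomputed tag = e37e; claimed = e37e → match.

valid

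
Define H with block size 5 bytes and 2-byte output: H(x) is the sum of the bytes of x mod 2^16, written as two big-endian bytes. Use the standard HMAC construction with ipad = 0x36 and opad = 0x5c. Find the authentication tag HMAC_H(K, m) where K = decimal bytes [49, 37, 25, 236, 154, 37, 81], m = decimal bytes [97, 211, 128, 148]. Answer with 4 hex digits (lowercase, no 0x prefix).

0227

Key decimal bytes [49, 37, 25, 236, 154, 37, 81] = 31 25 19 ec 9a 25 51 is 7 bytes > B = 5, so hash it first: H(key) = 02 6b, then zero-pad to 5 bytes: K' = 02 6b 00 00 00.
K' ⊕ ipad = 34 5d 36 36 36.  K' ⊕ opad = 5e 37 5c 5c 5c.
Inner input = (K'⊕ipad) ∥ m = 34 5d 36 36 36 ∥ 61 d3 80 94.
Inner hash: sum = 52+93+54+54+54+97+211+128+148 = 891 → 03 7b.
Outer input = (K'⊕opad) ∥ inner = 5e 37 5c 5c 5c ∥ 03 7b.
Outer hash (tag): sum = 94+55+92+92+92+3+123 = 551 → 02 27.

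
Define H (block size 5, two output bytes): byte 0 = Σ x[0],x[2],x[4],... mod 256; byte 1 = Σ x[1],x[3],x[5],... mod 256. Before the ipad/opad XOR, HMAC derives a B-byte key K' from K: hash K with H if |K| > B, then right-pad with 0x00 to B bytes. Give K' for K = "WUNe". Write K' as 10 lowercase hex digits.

Key "WUNe" = 57 55 4e 65 is 4 bytes ≤ B = 5; zero-pad to 5 bytes: K' = 57 55 4e 65 00.

57554e6500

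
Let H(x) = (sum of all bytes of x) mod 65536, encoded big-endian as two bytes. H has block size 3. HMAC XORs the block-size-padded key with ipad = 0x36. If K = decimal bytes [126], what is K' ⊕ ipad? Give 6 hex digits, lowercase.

483636

Key decimal bytes [126] = 7e is 1 byte ≤ B = 3; zero-pad to 3 bytes: K' = 7e 00 00.
XOR each byte with 0x36: 7e⊕36=48, 00⊕36=36, 00⊕36=36.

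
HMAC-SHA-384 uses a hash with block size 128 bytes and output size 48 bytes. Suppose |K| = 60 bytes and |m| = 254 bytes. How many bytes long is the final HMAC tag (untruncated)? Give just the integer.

48

The tag is one SHA-384 digest: 48 bytes.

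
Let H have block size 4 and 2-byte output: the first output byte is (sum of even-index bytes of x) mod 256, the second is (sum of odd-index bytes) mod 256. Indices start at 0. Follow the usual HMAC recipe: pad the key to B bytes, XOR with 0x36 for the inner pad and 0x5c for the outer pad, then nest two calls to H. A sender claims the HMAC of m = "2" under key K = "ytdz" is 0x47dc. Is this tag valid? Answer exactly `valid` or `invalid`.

Key "ytdz" = 79 74 64 7a is exactly B = 4 bytes: K' = 79 74 64 7a.
K' ⊕ ipad = 4f 42 52 4c; K' ⊕ opad = 25 28 38 26.
Inner hash: even-index sum = 211 mod 256 = 211; odd-index sum = 142 mod 256 = 142 → d3 8e.
Outer hash (recomputed tag): even-index sum = 304 mod 256 = 48; odd-index sum = 220 mod 256 = 220 → 30 dc.
Recomputed tag = 30dc; claimed = 47dc → mismatch.

invalid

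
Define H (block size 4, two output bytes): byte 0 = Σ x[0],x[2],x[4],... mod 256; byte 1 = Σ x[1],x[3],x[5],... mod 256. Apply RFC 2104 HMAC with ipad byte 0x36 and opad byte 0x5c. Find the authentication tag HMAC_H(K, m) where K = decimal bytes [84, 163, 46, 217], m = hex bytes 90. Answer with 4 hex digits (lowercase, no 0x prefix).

Key decimal bytes [84, 163, 46, 217] = 54 a3 2e d9 is exactly B = 4 bytes: K' = 54 a3 2e d9.
K' ⊕ ipad = 62 95 18 ef.  K' ⊕ opad = 08 ff 72 85.
Inner input = (K'⊕ipad) ∥ m = 62 95 18 ef ∥ 90.
Inner hash: even-index sum = 266 mod 256 = 10; odd-index sum = 388 mod 256 = 132 → 0a 84.
Outer input = (K'⊕opad) ∥ inner = 08 ff 72 85 ∥ 0a 84.
Outer hash (tag): even-index sum = 132 mod 256 = 132; odd-index sum = 520 mod 256 = 8 → 84 08.

8408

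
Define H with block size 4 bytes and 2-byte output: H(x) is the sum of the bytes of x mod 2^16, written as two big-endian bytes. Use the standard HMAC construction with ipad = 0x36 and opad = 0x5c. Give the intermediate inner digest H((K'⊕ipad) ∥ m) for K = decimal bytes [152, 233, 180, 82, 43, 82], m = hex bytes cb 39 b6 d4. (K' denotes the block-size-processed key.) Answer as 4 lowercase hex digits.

Key decimal bytes [152, 233, 180, 82, 43, 82] = 98 e9 b4 52 2b 52 is 6 bytes > B = 4, so hash it first: H(key) = 03 04, then zero-pad to 4 bytes: K' = 03 04 00 00.
K' ⊕ ipad = 35 32 36 36.
Inner input = 35 32 36 36 ∥ cb 39 b6 d4.
Inner hash: sum = 53+50+54+54+203+57+182+212 = 865 → 03 61.

0361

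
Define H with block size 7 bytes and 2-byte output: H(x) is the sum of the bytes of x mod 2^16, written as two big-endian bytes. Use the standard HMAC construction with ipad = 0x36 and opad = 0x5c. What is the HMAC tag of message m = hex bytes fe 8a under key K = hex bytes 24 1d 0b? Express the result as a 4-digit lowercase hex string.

Key hex bytes 24 1d 0b is 3 bytes ≤ B = 7; zero-pad to 7 bytes: K' = 24 1d 0b 00 00 00 00.
K' ⊕ ipad = 12 2b 3d 36 36 36 36.  K' ⊕ opad = 78 41 57 5c 5c 5c 5c.
Inner input = (K'⊕ipad) ∥ m = 12 2b 3d 36 36 36 36 ∥ fe 8a.
Inner hash: sum = 18+43+61+54+54+54+54+254+138 = 730 → 02 da.
Outer input = (K'⊕opad) ∥ inner = 78 41 57 5c 5c 5c 5c ∥ 02 da.
Outer hash (tag): sum = 120+65+87+92+92+92+92+2+218 = 860 → 03 5c.

035c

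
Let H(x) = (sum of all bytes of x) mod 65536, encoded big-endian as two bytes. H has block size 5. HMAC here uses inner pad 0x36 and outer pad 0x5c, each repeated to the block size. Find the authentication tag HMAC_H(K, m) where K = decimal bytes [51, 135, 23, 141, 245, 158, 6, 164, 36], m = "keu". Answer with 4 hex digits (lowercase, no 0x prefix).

02fd

Key decimal bytes [51, 135, 23, 141, 245, 158, 6, 164, 36] = 33 87 17 8d f5 9e 06 a4 24 is 9 bytes > B = 5, so hash it first: H(key) = 03 bf, then zero-pad to 5 bytes: K' = 03 bf 00 00 00.
K' ⊕ ipad = 35 89 36 36 36.  K' ⊕ opad = 5f e3 5c 5c 5c.
Inner input = (K'⊕ipad) ∥ m = 35 89 36 36 36 ∥ 6b 65 75.
Inner hash: sum = 53+137+54+54+54+107+101+117 = 677 → 02 a5.
Outer input = (K'⊕opad) ∥ inner = 5f e3 5c 5c 5c ∥ 02 a5.
Outer hash (tag): sum = 95+227+92+92+92+2+165 = 765 → 02 fd.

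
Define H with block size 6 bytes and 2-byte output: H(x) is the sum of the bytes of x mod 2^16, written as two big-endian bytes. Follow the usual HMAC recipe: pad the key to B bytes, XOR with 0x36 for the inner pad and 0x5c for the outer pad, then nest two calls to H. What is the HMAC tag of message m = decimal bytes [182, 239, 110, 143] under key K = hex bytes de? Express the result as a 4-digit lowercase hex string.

02ea

Key hex bytes de is 1 byte ≤ B = 6; zero-pad to 6 bytes: K' = de 00 00 00 00 00.
K' ⊕ ipad = e8 36 36 36 36 36.  K' ⊕ opad = 82 5c 5c 5c 5c 5c.
Inner input = (K'⊕ipad) ∥ m = e8 36 36 36 36 36 ∥ b6 ef 6e 8f.
Inner hash: sum = 232+54+54+54+54+54+182+239+110+143 = 1176 → 04 98.
Outer input = (K'⊕opad) ∥ inner = 82 5c 5c 5c 5c 5c ∥ 04 98.
Outer hash (tag): sum = 130+92+92+92+92+92+4+152 = 746 → 02 ea.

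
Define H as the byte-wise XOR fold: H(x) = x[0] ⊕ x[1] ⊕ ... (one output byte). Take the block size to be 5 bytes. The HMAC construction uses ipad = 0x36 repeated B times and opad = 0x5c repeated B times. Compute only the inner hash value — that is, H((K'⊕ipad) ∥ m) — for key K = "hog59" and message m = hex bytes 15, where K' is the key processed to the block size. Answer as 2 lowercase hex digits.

4f

Key "hog59" = 68 6f 67 35 39 is exactly B = 5 bytes: K' = 68 6f 67 35 39.
K' ⊕ ipad = 5e 59 51 03 0f.
Inner input = 5e 59 51 03 0f ∥ 15.
Inner hash: XOR 5e⊕59⊕51⊕03⊕0f⊕15 = 4f.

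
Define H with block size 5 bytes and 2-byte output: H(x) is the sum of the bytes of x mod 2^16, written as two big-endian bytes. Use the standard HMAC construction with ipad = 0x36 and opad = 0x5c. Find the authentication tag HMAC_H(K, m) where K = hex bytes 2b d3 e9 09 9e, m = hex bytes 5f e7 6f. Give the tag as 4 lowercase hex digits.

0353

Key hex bytes 2b d3 e9 09 9e is exactly B = 5 bytes: K' = 2b d3 e9 09 9e.
K' ⊕ ipad = 1d e5 df 3f a8.  K' ⊕ opad = 77 8f b5 55 c2.
Inner input = (K'⊕ipad) ∥ m = 1d e5 df 3f a8 ∥ 5f e7 6f.
Inner hash: sum = 29+229+223+63+168+95+231+111 = 1149 → 04 7d.
Outer input = (K'⊕opad) ∥ inner = 77 8f b5 55 c2 ∥ 04 7d.
Outer hash (tag): sum = 119+143+181+85+194+4+125 = 851 → 03 53.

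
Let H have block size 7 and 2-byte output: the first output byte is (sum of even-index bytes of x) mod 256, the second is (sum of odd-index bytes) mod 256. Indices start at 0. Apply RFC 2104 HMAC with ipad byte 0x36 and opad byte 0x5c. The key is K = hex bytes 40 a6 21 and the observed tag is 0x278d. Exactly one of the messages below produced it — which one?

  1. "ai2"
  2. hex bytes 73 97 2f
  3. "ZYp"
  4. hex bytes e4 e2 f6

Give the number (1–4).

Key hex bytes 40 a6 21 is 3 bytes ≤ B = 7; zero-pad to 7 bytes: K' = 40 a6 21 00 00 00 00.
K' ⊕ ipad = 76 90 17 36 36 36 36; K' ⊕ opad = 1c fa 7d 5c 5c 5c 5c.
m1: inner = H(76 90 17 36 36 36 36 61 69 32) = 62 8f; tag = H(1c fa 7d 5c 5c 5c 5c 62 8f) = e014
m2: inner = H(76 90 17 36 36 36 36 73 97 2f) = 90 9e; tag = H(1c fa 7d 5c 5c 5c 5c 90 9e) = ef42
m3: inner = H(76 90 17 36 36 36 36 5a 59 70) = 52 c6; tag = H(1c fa 7d 5c 5c 5c 5c 52 c6) = 1704
m4: inner = H(76 90 17 36 36 36 36 e4 e2 f6) = db d6; tag = H(1c fa 7d 5c 5c 5c 5c db d6) = 278d ← matches

4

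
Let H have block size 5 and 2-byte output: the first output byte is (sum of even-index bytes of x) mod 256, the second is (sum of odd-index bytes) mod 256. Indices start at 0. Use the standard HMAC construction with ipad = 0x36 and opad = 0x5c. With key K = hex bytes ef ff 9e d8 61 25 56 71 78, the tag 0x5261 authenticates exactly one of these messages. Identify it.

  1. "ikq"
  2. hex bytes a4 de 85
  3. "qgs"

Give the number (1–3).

Key hex bytes ef ff 9e d8 61 25 56 71 78 is 9 bytes > B = 5, so hash it first: H(key) = bc 6d, then zero-pad to 5 bytes: K' = bc 6d 00 00 00.
K' ⊕ ipad = 8a 5b 36 36 36; K' ⊕ opad = e0 31 5c 5c 5c.
m1: inner = H(8a 5b 36 36 36 69 6b 71) = 61 6b; tag = H(e0 31 5c 5c 5c 61 6b) = 03ee
m2: inner = H(8a 5b 36 36 36 a4 de 85) = d4 ba; tag = H(e0 31 5c 5c 5c d4 ba) = 5261 ← matches
m3: inner = H(8a 5b 36 36 36 71 67 73) = 5d 75; tag = H(e0 31 5c 5c 5c 5d 75) = 0dea

2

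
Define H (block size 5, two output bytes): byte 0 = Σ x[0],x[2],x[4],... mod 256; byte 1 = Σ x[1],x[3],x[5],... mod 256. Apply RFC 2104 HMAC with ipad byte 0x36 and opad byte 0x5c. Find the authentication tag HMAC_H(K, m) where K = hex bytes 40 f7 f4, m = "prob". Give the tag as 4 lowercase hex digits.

f649

Key hex bytes 40 f7 f4 is 3 bytes ≤ B = 5; zero-pad to 5 bytes: K' = 40 f7 f4 00 00.
K' ⊕ ipad = 76 c1 c2 36 36.  K' ⊕ opad = 1c ab a8 5c 5c.
Inner input = (K'⊕ipad) ∥ m = 76 c1 c2 36 36 ∥ 70 72 6f 62.
Inner hash: even-index sum = 578 mod 256 = 66; odd-index sum = 470 mod 256 = 214 → 42 d6.
Outer input = (K'⊕opad) ∥ inner = 1c ab a8 5c 5c ∥ 42 d6.
Outer hash (tag): even-index sum = 502 mod 256 = 246; odd-index sum = 329 mod 256 = 73 → f6 49.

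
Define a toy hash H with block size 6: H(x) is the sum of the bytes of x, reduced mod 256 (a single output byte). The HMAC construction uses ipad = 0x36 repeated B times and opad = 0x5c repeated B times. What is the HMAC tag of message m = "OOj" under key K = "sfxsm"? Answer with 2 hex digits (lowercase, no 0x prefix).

Key "sfxsm" = 73 66 78 73 6d is 5 bytes ≤ B = 6; zero-pad to 6 bytes: K' = 73 66 78 73 6d 00.
K' ⊕ ipad = 45 50 4e 45 5b 36.  K' ⊕ opad = 2f 3a 24 2f 31 5c.
Inner input = (K'⊕ipad) ∥ m = 45 50 4e 45 5b 36 ∥ 4f 4f 6a.
Inner hash: sum = 69+80+78+69+91+54+79+79+106 = 705; mod 256 = 193 → c1.
Outer input = (K'⊕opad) ∥ inner = 2f 3a 24 2f 31 5c ∥ c1.
Outer hash (tag): sum = 47+58+36+47+49+92+193 = 522; mod 256 = 10 → 0a.

0a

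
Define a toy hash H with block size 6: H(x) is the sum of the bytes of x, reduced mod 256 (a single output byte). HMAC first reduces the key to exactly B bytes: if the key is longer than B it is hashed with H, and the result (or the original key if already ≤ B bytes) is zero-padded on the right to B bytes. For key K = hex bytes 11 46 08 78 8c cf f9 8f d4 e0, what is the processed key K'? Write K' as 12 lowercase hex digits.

|K| = 10 > B = 6, so first hash the key.
H(K): sum = 17+70+8+120+140+207+249+143+212+224 = 1390; mod 256 = 110 → 6e.
Zero-pad H(K) = 6e to 6 bytes: K' = 6e 00 00 00 00 00.

6e0000000000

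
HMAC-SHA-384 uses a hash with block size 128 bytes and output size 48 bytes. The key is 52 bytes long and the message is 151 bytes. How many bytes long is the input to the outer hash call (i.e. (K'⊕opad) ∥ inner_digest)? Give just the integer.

176

Key is 52 ≤ 128 bytes, zero-padded: |K'| = 128.
Outer input = (K'⊕opad) ∥ H(inner) → 128 + 48 = 176 bytes.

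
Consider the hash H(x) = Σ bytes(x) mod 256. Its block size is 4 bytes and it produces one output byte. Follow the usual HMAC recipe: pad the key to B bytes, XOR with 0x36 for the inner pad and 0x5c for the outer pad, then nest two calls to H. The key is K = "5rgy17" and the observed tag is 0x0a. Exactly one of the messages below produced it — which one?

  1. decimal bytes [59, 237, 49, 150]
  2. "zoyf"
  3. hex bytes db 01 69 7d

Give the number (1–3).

2

Key "5rgy17" = 35 72 67 79 31 37 is 6 bytes > B = 4, so hash it first: H(key) = ef, then zero-pad to 4 bytes: K' = ef 00 00 00.
K' ⊕ ipad = d9 36 36 36; K' ⊕ opad = b3 5c 5c 5c.
m1: inner = H(d9 36 36 36 3b ed 31 96) = 6a; tag = H(b3 5c 5c 5c 6a) = 31
m2: inner = H(d9 36 36 36 7a 6f 79 66) = 43; tag = H(b3 5c 5c 5c 43) = 0a ← matches
m3: inner = H(d9 36 36 36 db 01 69 7d) = 3d; tag = H(b3 5c 5c 5c 3d) = 04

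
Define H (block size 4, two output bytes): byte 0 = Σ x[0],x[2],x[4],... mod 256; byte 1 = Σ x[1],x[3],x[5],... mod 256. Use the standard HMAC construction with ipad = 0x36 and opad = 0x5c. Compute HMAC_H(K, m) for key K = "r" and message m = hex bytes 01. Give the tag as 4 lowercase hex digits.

0524

Key "r" = 72 is 1 byte ≤ B = 4; zero-pad to 4 bytes: K' = 72 00 00 00.
K' ⊕ ipad = 44 36 36 36.  K' ⊕ opad = 2e 5c 5c 5c.
Inner input = (K'⊕ipad) ∥ m = 44 36 36 36 ∥ 01.
Inner hash: even-index sum = 123 mod 256 = 123; odd-index sum = 108 mod 256 = 108 → 7b 6c.
Outer input = (K'⊕opad) ∥ inner = 2e 5c 5c 5c ∥ 7b 6c.
Outer hash (tag): even-index sum = 261 mod 256 = 5; odd-index sum = 292 mod 256 = 36 → 05 24.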